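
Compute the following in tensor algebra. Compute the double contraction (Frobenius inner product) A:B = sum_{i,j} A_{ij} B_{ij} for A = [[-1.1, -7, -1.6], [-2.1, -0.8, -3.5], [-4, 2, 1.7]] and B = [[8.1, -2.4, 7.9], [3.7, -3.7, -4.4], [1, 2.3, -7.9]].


A:B = sum over all i,j of A_{ij} * B_{ij}.
Row 1: -1.1*8.1=-8.91, -7*-2.4=16.8, -1.6*7.9=-12.64 => row sum = -4.75
Row 2: -2.1*3.7=-7.77, -0.8*-3.7=2.96, -3.5*-4.4=15.4 => row sum = 10.59
Row 3: -4*1=-4, 2*2.3=4.6, 1.7*-7.9=-13.43 => row sum = -12.83
Total = -4.75 + 10.59 + -12.83 = -6.99

-6.99


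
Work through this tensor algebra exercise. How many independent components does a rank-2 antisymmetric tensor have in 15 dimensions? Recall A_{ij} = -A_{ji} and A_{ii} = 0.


An antisymmetric rank-2 tensor satisfies A_{ij} = -A_{ji}, so diagonal entries are zero.
The independent components are the upper-triangular entries: C(n, 2) = n(n-1)/2.
n = 15
C(15, 2) = 15 * 14 / 2 = 210 / 2 = 105

105


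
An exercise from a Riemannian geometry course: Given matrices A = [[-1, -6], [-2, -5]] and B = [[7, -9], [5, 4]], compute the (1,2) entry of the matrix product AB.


(AB)_{ij} = sum_k A_{ik} B_{kj}.
For i=1, j=2:
A_{11} * B_{12} = -1 * -9 = 9
A_{12} * B_{22} = -6 * 4 = -24
Sum = 9 + -24 = -15

-15


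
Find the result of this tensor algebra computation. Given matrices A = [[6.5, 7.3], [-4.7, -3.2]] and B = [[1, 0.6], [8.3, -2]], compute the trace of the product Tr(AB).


Tr(AB) = sum_i (AB)_{ii} where (AB)_{ii} = sum_k A_{ik} B_{ki}.
(AB)_{11} = 6.5*1 + 7.3*8.3 = 67.09
(AB)_{22} = -4.7*0.6 + -3.2*-2 = 3.58
Tr(AB) = 67.09 + 3.58 = 70.67

70.67


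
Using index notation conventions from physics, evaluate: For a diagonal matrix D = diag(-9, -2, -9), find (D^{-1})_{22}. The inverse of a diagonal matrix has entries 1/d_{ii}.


For a diagonal matrix, the inverse has entries (D^{-1})_{ii} = 1/d_{ii}.
The diagonal entries are: d_{11} = -9, d_{22} = -2, d_{33} = -9
We need (D^{-1})_{22} = 1/d_{22} = 1/-2 = -1/2

-1/2


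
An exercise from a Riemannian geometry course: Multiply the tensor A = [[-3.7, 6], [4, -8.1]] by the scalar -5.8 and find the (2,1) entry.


Scalar multiplication: (cA)_{ij} = c * A_{ij}.
c = -5.8
A_{21} = 4
(cA)_{21} = -5.8 * 4 = -23.2

-23.2


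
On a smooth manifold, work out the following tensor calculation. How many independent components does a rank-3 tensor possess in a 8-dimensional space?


The number of components of a rank-r tensor in d dimensions is d^r.
Here d = 8 and r = 3.
8^3 = 512

512


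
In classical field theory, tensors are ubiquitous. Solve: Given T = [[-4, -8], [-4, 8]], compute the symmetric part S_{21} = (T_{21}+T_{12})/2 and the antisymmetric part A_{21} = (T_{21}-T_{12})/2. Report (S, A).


T_{21} = -4
T_{12} = -8
S_{21} = (-4 + -8)/2 = -12/2 = -6
A_{21} = (-4 - -8)/2 = 4/2 = 2
Check: S + A = -6 + 2 = -4 = T_{21}.

(-6, 2)


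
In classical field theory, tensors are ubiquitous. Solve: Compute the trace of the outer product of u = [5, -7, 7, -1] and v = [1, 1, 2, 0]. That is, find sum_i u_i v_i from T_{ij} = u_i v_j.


The outer product gives T_{ij} = u_i v_j.
The trace (contraction) is Tr(T) = sum_i T_{ii} = sum_i u_i v_i.
Diagonal entries:
T_{11} = u_1 * v_1 = 5 * 1 = 5
T_{22} = u_2 * v_2 = -7 * 1 = -7
T_{33} = u_3 * v_3 = 7 * 2 = 14
T_{44} = u_4 * v_4 = -1 * 0 = 0
Tr(T) = 5 + -7 + 14 + 0 = 12

12


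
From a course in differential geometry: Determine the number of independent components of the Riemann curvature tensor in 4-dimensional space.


The Riemann tensor in d dimensions has d^2(d^2 - 1)/12 independent components.
d = 4, so d^2 = 16
d^2 - 1 = 15
d^2(d^2 - 1) = 16 * 15 = 240
Divide by 12: 240 / 12 = 20

20


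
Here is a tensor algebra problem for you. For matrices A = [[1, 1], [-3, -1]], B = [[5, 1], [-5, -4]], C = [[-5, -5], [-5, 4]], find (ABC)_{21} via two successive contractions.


(ABC)_{21} = sum_m (AB)_{2m} C_{m1}. First compute row 2 of AB.
(AB)_{21} = -3*5 + -1*-5 = -10
(AB)_{22} = -3*1 + -1*-4 = 1
Now contract with column 1 of C:
(AB)_{21} * C_{11} = -10 * -5 = 50
(AB)_{22} * C_{21} = 1 * -5 = -5
(ABC)_{21} = 50 + -5 = 45

45


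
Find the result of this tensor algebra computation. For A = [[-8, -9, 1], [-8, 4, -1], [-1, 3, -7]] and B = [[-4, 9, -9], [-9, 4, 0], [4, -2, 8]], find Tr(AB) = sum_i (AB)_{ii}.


Tr(AB) = sum_i (AB)_{ii} where (AB)_{ii} = sum_k A_{ik} B_{ki}.
(AB)_{11} = -8*-4 + -9*-9 + 1*4 = 117
(AB)_{22} = -8*9 + 4*4 + -1*-2 = -54
(AB)_{33} = -1*-9 + 3*0 + -7*8 = -47
Tr(AB) = 117 + -54 + -47 = 16

16


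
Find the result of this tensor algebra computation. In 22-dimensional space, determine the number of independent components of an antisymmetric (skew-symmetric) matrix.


An antisymmetric rank-2 tensor satisfies A_{ij} = -A_{ji}, so diagonal entries are zero.
The independent components are the upper-triangular entries: C(n, 2) = n(n-1)/2.
n = 22
C(22, 2) = 22 * 21 / 2 = 462 / 2 = 231

231


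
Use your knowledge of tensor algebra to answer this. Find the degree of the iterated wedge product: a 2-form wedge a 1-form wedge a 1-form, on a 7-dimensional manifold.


The degree of a wedge product is the sum of the degrees of the individual forms.
Degrees: 2, 1, 1
Total degree = 2 + 1 + 1 = 4

4


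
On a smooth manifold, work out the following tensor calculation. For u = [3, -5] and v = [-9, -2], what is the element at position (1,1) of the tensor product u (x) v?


The outer product entry T_{ij} = u_i * v_j.
We need i=1, j=1.
u_1 = 3, v_1 = -9
T_{1,1} = 3 * -9 = -27

-27


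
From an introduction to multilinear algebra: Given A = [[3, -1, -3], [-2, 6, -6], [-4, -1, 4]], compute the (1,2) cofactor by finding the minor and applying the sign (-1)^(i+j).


To find cofactor C_{12}, delete row 1 and column 2.
The resulting 2x2 submatrix is: [[-2, -6], [-4, 4]]
Minor M_{12} = -2*4 - -6*-4
  = -8 - 24 = -32
Sign = (-1)^(1+2) = (-1)^3 = -1
Cofactor C_{12} = -1 * -32 = 32

32


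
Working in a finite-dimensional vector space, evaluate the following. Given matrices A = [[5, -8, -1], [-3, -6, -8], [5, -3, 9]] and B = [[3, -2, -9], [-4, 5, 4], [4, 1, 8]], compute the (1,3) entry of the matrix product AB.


(AB)_{ij} = sum_k A_{ik} B_{kj}.
For i=1, j=3:
A_{11} * B_{13} = 5 * -9 = -45
A_{12} * B_{23} = -8 * 4 = -32
A_{13} * B_{33} = -1 * 8 = -8
Sum = -45 + -32 + -8 = -85

-85


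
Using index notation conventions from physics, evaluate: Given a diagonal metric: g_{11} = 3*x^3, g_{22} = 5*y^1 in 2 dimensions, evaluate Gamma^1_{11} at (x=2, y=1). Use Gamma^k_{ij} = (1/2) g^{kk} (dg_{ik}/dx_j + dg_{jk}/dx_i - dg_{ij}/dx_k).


For a diagonal metric, Gamma^k_{ij} = (1/2) g^{kk} (dg_{ik}/dx_j + dg_{jk}/dx_i - dg_{ij}/dx_k).
The metric is diagonal, so g_{ab} = 0 for a != b.
At the given point: g_{11} = 24, g_{22} = 5
g^{11} = 1/24
dg_{11}/dx_1 = dg_{11}/dx_1 = 36
dg_{11}/dx_1 = dg_{11}/dx_1 = 36
dg_{11}/dx_1 = dg_{11}/dx_1 = 36
Numerator = 36 + 36 - 36 = 36
Gamma^1_{11} = 36 / (2 * 24) = 3/4

3/4


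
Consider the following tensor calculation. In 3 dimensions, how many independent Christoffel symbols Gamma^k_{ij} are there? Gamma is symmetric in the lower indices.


Christoffel symbols Gamma^k_{ij} are symmetric in i,j, so there are d * d(d+1)/2 independent symbols.
d = 3
d(d+1)/2 = 3 * 4 / 2 = 6
Total = 3 * 6 = 18

18


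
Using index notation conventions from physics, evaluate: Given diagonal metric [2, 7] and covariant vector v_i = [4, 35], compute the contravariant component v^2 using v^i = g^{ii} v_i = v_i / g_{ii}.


To raise an index with a diagonal metric: v^i = v_i / g_{ii}.
For index 2: v_2 = 35, g_{22} = 7
v^2 = 35 / 7 = 5

5


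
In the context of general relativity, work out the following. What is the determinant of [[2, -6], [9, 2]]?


For a 2x2 matrix [[a, b], [c, d]], det = a*d - b*c.
a = 2, b = -6, c = 9, d = 2
a*d = 2 * 2 = 4
b*c = -6 * 9 = -54
det = 4 - -54 = 58

58


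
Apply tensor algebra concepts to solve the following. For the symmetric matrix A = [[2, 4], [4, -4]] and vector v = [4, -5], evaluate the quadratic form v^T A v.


First compute Av:
(Av)_1 = 2*4 + 4*-5 = -12
(Av)_2 = 4*4 + -4*-5 = 36
Av = [-12, 36]
Then v^T (Av) = 4*-12 + -5*36
= -48 + -180 = -228

-228


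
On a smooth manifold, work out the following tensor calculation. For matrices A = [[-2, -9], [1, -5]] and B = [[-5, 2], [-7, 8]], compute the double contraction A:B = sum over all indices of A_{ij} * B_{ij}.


A:B = sum over all i,j of A_{ij} * B_{ij}.
Row 1: -2*-5=10, -9*2=-18 => row sum = -8
Row 2: 1*-7=-7, -5*8=-40 => row sum = -47
Total = -8 + -47 = -55

-55


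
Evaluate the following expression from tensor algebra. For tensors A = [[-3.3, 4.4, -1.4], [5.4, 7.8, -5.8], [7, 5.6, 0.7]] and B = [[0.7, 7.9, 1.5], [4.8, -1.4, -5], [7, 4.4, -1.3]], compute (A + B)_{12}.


Tensor addition is component-wise: (A + B)_{ij} = A_{ij} + B_{ij}.
A_{12} = 4.4
B_{12} = 7.9
(A + B)_{12} = 4.4 + 7.9 = 12.3

12.3


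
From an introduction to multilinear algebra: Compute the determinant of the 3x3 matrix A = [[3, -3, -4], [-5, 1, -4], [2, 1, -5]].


Expanding along the first row, det(A) = a11*M_11 - a12*M_12 + a13*M_13, where M_1j is the (1,j) minor.
Minor M_11 = 1*-5 - -4*1 = -1
Minor M_12 = -5*-5 - -4*2 = 33
Minor M_13 = -5*1 - 1*2 = -7
det = 3*(-1) - -3*(33) + -4*(-7)
    = -3 - -99 + 28
    = 124

124


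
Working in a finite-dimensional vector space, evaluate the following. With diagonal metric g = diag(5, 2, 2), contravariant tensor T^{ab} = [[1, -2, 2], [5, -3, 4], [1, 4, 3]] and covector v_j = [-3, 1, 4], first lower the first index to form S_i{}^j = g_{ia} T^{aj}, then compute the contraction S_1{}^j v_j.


Step 1: lower the first index. For a diagonal metric, g_{ia} T^{aj} = g_{ii} T^{ij} (no sum on i).
g_{11} = 5
S_1{}^1 = 5 * T^{11} = 5 * 1 = 5
S_1{}^2 = 5 * T^{12} = 5 * -2 = -10
S_1{}^3 = 5 * T^{13} = 5 * 2 = 10
Step 2: contract S_1{}^j with v_j.
S_1{}^1 * v_1 = 5 * -3 = -15
S_1{}^2 * v_2 = -10 * 1 = -10
S_1{}^3 * v_3 = 10 * 4 = 40
Result = -15 + -10 + 40 = 15

15


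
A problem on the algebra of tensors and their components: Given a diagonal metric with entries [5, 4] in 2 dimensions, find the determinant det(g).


For a diagonal metric, the determinant is the product of diagonal entries.
Diagonal entries: 5, 4
det(g) = 5 * 4 = 20

20


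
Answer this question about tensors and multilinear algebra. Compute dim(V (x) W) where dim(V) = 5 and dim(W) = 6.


The dimension of a tensor product is the product of dimensions.
dim(V) = 5, dim(W) = 6
dim(V (x) W) = 5 * 6 = 30

30


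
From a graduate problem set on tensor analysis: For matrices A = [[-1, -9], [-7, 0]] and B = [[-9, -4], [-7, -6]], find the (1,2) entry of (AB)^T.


(AB)^T_{ij} = (AB)_{ji} = sum_k A_{jk} B_{ki}.
For i=1, j=2 we need (AB)_{21}:
A_{21} * B_{11} = -7 * -9 = 63
A_{22} * B_{21} = 0 * -7 = 0
Sum = 63 + 0 = 63

63


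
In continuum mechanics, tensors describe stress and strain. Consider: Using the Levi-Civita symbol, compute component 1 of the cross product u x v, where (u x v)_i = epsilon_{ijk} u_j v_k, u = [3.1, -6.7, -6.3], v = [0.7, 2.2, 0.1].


(u x v)_1 = sum_{j,k} epsilon_{1jk} u_j v_k. Only permutations of (1,2,3) contribute; the two non-zero terms are:
eps_{123} u_2 v_3 = 1 * -6.7 * 0.1 = -0.67
eps_{132} u_3 v_2 = -1 * -6.3 * 2.2 = 13.86
(u x v)_1 = 13.19

13.19


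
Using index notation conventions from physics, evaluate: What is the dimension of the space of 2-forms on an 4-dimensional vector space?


The dimension of the space of p-forms on an n-dimensional space is C(n, p).
n = 4, p = 2
C(4, 2) = 4! / (2! * 2!) = 6

6


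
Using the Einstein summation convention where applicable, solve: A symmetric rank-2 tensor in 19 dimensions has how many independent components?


A symmetric rank-2 tensor in d dimensions has d(d+1)/2 independent components.
d = 19
d(d+1)/2 = 19 * 20 / 2 = 380 / 2 = 190

190


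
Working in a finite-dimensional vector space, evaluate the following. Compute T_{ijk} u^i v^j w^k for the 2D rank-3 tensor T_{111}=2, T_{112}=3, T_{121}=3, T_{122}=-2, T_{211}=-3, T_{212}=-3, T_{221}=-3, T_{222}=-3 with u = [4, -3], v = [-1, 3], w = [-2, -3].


S = sum over i,j,k of T_{ijk} u_i v_j w_k. Expanding all 8 terms:
T_{111}*u_1*v_1*w_1 = 2*4*-1*-2 = 16  (running total: 16)
T_{112}*u_1*v_1*w_2 = 3*4*-1*-3 = 36  (running total: 52)
T_{121}*u_1*v_2*w_1 = 3*4*3*-2 = -72  (running total: -20)
T_{122}*u_1*v_2*w_2 = -2*4*3*-3 = 72  (running total: 52)
T_{211}*u_2*v_1*w_1 = -3*-3*-1*-2 = 18  (running total: 70)
T_{212}*u_2*v_1*w_2 = -3*-3*-1*-3 = 27  (running total: 97)
T_{221}*u_2*v_2*w_1 = -3*-3*3*-2 = -54  (running total: 43)
T_{222}*u_2*v_2*w_2 = -3*-3*3*-3 = -81  (running total: -38)
S = -38

-38


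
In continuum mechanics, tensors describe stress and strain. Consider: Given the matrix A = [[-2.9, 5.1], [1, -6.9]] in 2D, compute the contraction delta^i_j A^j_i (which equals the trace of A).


The contraction (trace) of a rank-2 tensor is the sum of its diagonal elements.
Diagonal entries: A[1,1] = -2.9, A[2,2] = -6.9
Tr(A) = -2.9 + -6.9 = -9.8

-9.8


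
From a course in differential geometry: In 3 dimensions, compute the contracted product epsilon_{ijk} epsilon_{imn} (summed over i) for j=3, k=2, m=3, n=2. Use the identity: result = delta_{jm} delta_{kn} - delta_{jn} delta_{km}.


Using the identity: epsilon_{ijk} epsilon_{imn} = delta_{jm} delta_{kn} - delta_{jn} delta_{km}.
delta_{33} = 1
delta_{22} = 1
delta_{32} = 0
delta_{23} = 0
Result = 1 * 1 - 0 * 0 = 1 - 0 = 1

1


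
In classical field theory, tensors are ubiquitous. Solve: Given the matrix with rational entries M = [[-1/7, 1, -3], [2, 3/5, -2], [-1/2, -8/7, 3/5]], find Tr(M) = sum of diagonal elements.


The trace is the sum of diagonal entries.
Diagonal: M[1,1] = -1/7, M[2,2] = 3/5, M[3,3] = 3/5
Tr(M) = -1/7 + 3/5 + 3/5
Computing step by step:
After adding M[1,1]: -1/7
After adding M[2,2]: 16/35
After adding M[3,3]: 37/35
Tr(M) = 37/35

37/35


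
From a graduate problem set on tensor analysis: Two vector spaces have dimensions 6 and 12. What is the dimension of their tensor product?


The dimension of a tensor product is the product of dimensions.
dim(V) = 6, dim(W) = 12
dim(V (x) W) = 6 * 12 = 72

72


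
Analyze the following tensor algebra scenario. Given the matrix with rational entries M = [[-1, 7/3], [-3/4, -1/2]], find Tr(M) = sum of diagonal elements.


The trace is the sum of diagonal entries.
Diagonal: M[1,1] = -1, M[2,2] = -1/2
Tr(M) = -1 + -1/2
Computing step by step:
After adding M[1,1]: -1
After adding M[2,2]: -3/2
Tr(M) = -3/2

-3/2


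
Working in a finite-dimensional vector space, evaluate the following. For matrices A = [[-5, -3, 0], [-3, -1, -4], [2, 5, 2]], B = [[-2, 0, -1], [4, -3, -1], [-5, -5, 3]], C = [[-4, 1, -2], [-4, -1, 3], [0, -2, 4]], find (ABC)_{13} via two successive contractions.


(ABC)_{13} = sum_m (AB)_{1m} C_{m3}. First compute row 1 of AB.
(AB)_{11} = -5*-2 + -3*4 + 0*-5 = -2
(AB)_{12} = -5*0 + -3*-3 + 0*-5 = 9
(AB)_{13} = -5*-1 + -3*-1 + 0*3 = 8
Now contract with column 3 of C:
(AB)_{11} * C_{13} = -2 * -2 = 4
(AB)_{12} * C_{23} = 9 * 3 = 27
(AB)_{13} * C_{33} = 8 * 4 = 32
(ABC)_{13} = 4 + 27 + 32 = 63

63


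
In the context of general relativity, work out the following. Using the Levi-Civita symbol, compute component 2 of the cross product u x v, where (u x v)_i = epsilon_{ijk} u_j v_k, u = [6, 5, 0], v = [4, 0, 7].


(u x v)_2 = sum_{j,k} epsilon_{2jk} u_j v_k. Only permutations of (1,2,3) contribute; the two non-zero terms are:
eps_{213} u_1 v_3 = -1 * 6 * 7 = -42
eps_{231} u_3 v_1 = 1 * 0 * 4 = 0
(u x v)_2 = -42

-42


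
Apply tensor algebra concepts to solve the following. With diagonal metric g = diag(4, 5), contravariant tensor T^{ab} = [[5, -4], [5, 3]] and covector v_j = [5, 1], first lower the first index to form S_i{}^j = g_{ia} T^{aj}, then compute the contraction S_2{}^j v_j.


Step 1: lower the first index. For a diagonal metric, g_{ia} T^{aj} = g_{ii} T^{ij} (no sum on i).
g_{22} = 5
S_2{}^1 = 5 * T^{21} = 5 * 5 = 25
S_2{}^2 = 5 * T^{22} = 5 * 3 = 15
Step 2: contract S_2{}^j with v_j.
S_2{}^1 * v_1 = 25 * 5 = 125
S_2{}^2 * v_2 = 15 * 1 = 15
Result = 125 + 15 = 140

140


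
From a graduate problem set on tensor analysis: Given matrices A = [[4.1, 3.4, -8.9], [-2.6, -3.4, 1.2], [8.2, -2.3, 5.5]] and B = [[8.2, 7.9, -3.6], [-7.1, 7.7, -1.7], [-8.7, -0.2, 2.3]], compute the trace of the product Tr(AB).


Tr(AB) = sum_i (AB)_{ii} where (AB)_{ii} = sum_k A_{ik} B_{ki}.
(AB)_{11} = 4.1*8.2 + 3.4*-7.1 + -8.9*-8.7 = 86.91
(AB)_{22} = -2.6*7.9 + -3.4*7.7 + 1.2*-0.2 = -46.96
(AB)_{33} = 8.2*-3.6 + -2.3*-1.7 + 5.5*2.3 = -12.96
Tr(AB) = 86.91 + -46.96 + -12.96 = 26.99

26.99


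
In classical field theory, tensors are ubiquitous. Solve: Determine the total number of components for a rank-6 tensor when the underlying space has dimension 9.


The number of components of a rank-r tensor in d dimensions is d^r.
Here d = 9 and r = 6.
9^6 = 531441

531441


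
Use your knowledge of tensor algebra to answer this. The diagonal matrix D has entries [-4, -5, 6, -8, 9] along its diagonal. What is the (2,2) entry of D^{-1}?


For a diagonal matrix, the inverse has entries (D^{-1})_{ii} = 1/d_{ii}.
The diagonal entries are: d_{11} = -4, d_{22} = -5, d_{33} = 6, d_{44} = -8, d_{55} = 9
We need (D^{-1})_{22} = 1/d_{22} = 1/-5 = -1/5

-1/5


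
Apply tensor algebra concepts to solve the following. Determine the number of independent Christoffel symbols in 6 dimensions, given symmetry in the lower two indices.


Christoffel symbols Gamma^k_{ij} are symmetric in i,j, so there are d * d(d+1)/2 independent symbols.
d = 6
d(d+1)/2 = 6 * 7 / 2 = 21
Total = 6 * 21 = 126

126


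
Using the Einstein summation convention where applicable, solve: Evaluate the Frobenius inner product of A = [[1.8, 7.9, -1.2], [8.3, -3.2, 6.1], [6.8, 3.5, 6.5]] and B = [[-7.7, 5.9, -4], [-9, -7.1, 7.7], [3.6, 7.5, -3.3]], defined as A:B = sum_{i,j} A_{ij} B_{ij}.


A:B = sum over all i,j of A_{ij} * B_{ij}.
Row 1: 1.8*-7.7=-13.86, 7.9*5.9=46.61, -1.2*-4=4.8 => row sum = 37.55
Row 2: 8.3*-9=-74.7, -3.2*-7.1=22.72, 6.1*7.7=46.97 => row sum = -5.01
Row 3: 6.8*3.6=24.48, 3.5*7.5=26.25, 6.5*-3.3=-21.45 => row sum = 29.28
Total = 37.55 + -5.01 + 29.28 = 61.82

61.82


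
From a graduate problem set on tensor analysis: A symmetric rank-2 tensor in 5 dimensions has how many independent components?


A symmetric rank-2 tensor in d dimensions has d(d+1)/2 independent components.
d = 5
d(d+1)/2 = 5 * 6 / 2 = 30 / 2 = 15

15


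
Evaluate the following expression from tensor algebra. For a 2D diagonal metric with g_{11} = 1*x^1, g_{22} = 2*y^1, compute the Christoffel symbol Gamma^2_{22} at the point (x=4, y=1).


For a diagonal metric, Gamma^k_{ij} = (1/2) g^{kk} (dg_{ik}/dx_j + dg_{jk}/dx_i - dg_{ij}/dx_k).
The metric is diagonal, so g_{ab} = 0 for a != b.
At the given point: g_{11} = 4, g_{22} = 2
g^{22} = 1/2
dg_{22}/dx_2 = dg_{22}/dx_2 = 2
dg_{22}/dx_2 = dg_{22}/dx_2 = 2
dg_{22}/dx_2 = dg_{22}/dx_2 = 2
Numerator = 2 + 2 - 2 = 2
Gamma^2_{22} = 2 / (2 * 2) = 1/2

1/2


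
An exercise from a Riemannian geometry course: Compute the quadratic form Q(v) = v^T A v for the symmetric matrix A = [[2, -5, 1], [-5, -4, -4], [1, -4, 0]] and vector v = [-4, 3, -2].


First compute Av:
(Av)_1 = 2*-4 + -5*3 + 1*-2 = -25
(Av)_2 = -5*-4 + -4*3 + -4*-2 = 16
(Av)_3 = 1*-4 + -4*3 + 0*-2 = -16
Av = [-25, 16, -16]
Then v^T (Av) = -4*-25 + 3*16 + -2*-16
= 100 + 48 + 32 = 180

180


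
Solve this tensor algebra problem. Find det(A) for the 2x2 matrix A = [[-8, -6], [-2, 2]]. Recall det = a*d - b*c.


For a 2x2 matrix [[a, b], [c, d]], det = a*d - b*c.
a = -8, b = -6, c = -2, d = 2
a*d = -8 * 2 = -16
b*c = -6 * -2 = 12
det = -16 - 12 = -28

-28


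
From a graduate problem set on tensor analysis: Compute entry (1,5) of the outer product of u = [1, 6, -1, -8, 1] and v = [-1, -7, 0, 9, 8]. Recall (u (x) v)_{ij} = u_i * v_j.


The outer product entry T_{ij} = u_i * v_j.
We need i=1, j=5.
u_1 = 1, v_5 = 8
T_{1,5} = 1 * 8 = 8

8


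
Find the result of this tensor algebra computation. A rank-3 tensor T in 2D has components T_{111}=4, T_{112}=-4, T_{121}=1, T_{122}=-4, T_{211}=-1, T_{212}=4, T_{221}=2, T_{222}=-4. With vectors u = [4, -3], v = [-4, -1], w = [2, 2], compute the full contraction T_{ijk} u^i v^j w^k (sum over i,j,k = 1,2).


S = sum over i,j,k of T_{ijk} u_i v_j w_k. Expanding all 8 terms:
T_{111}*u_1*v_1*w_1 = 4*4*-4*2 = -128  (running total: -128)
T_{112}*u_1*v_1*w_2 = -4*4*-4*2 = 128  (running total: 0)
T_{121}*u_1*v_2*w_1 = 1*4*-1*2 = -8  (running total: -8)
T_{122}*u_1*v_2*w_2 = -4*4*-1*2 = 32  (running total: 24)
T_{211}*u_2*v_1*w_1 = -1*-3*-4*2 = -24  (running total: 0)
T_{212}*u_2*v_1*w_2 = 4*-3*-4*2 = 96  (running total: 96)
T_{221}*u_2*v_2*w_1 = 2*-3*-1*2 = 12  (running total: 108)
T_{222}*u_2*v_2*w_2 = -4*-3*-1*2 = -24  (running total: 84)
S = 84

84


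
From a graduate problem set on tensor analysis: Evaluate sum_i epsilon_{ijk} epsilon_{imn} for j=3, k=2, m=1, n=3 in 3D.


Using the identity: epsilon_{ijk} epsilon_{imn} = delta_{jm} delta_{kn} - delta_{jn} delta_{km}.
delta_{31} = 0
delta_{23} = 0
delta_{33} = 1
delta_{21} = 0
Result = 0 * 0 - 1 * 0 = 0 - 0 = 0

0


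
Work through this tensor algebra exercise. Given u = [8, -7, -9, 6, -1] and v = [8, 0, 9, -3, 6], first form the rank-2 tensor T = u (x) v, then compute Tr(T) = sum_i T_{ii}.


The outer product gives T_{ij} = u_i v_j.
The trace (contraction) is Tr(T) = sum_i T_{ii} = sum_i u_i v_i.
Diagonal entries:
T_{11} = u_1 * v_1 = 8 * 8 = 64
T_{22} = u_2 * v_2 = -7 * 0 = 0
T_{33} = u_3 * v_3 = -9 * 9 = -81
T_{44} = u_4 * v_4 = 6 * -3 = -18
T_{55} = u_5 * v_5 = -1 * 6 = -6
Tr(T) = 64 + 0 + -81 + -18 + -6 = -41

-41


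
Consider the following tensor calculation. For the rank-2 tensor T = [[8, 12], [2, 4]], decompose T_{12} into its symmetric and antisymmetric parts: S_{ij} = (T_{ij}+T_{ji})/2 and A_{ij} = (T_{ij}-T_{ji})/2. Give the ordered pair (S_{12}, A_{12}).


T_{12} = 12
T_{21} = 2
S_{12} = (12 + 2)/2 = 14/2 = 7
A_{12} = (12 - 2)/2 = 10/2 = 5
Check: S + A = 7 + 5 = 12 = T_{12}.

(7, 5)


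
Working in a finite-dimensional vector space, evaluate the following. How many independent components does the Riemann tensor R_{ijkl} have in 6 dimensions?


The Riemann tensor in d dimensions has d^2(d^2 - 1)/12 independent components.
d = 6, so d^2 = 36
d^2 - 1 = 35
d^2(d^2 - 1) = 36 * 35 = 1260
Divide by 12: 1260 / 12 = 105

105


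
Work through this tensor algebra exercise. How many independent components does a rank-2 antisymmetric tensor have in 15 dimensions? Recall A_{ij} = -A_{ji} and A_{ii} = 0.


An antisymmetric rank-2 tensor satisfies A_{ij} = -A_{ji}, so diagonal entries are zero.
The independent components are the upper-triangular entries: C(n, 2) = n(n-1)/2.
n = 15
C(15, 2) = 15 * 14 / 2 = 210 / 2 = 105

105


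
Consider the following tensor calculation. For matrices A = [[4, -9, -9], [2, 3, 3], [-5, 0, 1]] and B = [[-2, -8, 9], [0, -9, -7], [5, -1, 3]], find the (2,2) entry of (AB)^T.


(AB)^T_{ij} = (AB)_{ji} = sum_k A_{jk} B_{ki}.
For i=2, j=2 we need (AB)_{22}:
A_{21} * B_{12} = 2 * -8 = -16
A_{22} * B_{22} = 3 * -9 = -27
A_{23} * B_{32} = 3 * -1 = -3
Sum = -16 + -27 + -3 = -46

-46


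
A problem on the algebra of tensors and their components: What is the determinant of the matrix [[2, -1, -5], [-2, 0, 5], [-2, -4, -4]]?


Expanding along the first row, det(A) = a11*M_11 - a12*M_12 + a13*M_13, where M_1j is the (1,j) minor.
Minor M_11 = 0*-4 - 5*-4 = 20
Minor M_12 = -2*-4 - 5*-2 = 18
Minor M_13 = -2*-4 - 0*-2 = 8
det = 2*(20) - -1*(18) + -5*(8)
    = 40 - -18 + -40
    = 18

18


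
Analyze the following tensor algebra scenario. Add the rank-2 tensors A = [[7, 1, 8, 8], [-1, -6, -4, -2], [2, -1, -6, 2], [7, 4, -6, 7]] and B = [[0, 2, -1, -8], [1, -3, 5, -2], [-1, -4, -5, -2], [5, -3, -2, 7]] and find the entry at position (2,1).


Tensor addition is component-wise: (A + B)_{ij} = A_{ij} + B_{ij}.
A_{21} = -1
B_{21} = 1
(A + B)_{21} = -1 + 1 = 0

0


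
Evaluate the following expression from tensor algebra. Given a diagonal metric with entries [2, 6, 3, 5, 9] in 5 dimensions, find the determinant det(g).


For a diagonal metric, the determinant is the product of diagonal entries.
Diagonal entries: 2, 6, 3, 5, 9
det(g) = 2 * 6 * 3 * 5 * 9 = 1620

1620


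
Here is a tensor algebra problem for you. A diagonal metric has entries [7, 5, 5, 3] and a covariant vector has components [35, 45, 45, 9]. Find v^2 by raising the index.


To raise an index with a diagonal metric: v^i = v_i / g_{ii}.
For index 2: v_2 = 45, g_{22} = 5
v^2 = 45 / 5 = 9

9


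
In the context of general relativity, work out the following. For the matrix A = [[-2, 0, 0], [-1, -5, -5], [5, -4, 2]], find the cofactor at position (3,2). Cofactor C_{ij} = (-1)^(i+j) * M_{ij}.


To find cofactor C_{32}, delete row 3 and column 2.
The resulting 2x2 submatrix is: [[-2, 0], [-1, -5]]
Minor M_{32} = -2*-5 - 0*-1
  = 10 - 0 = 10
Sign = (-1)^(3+2) = (-1)^5 = -1
Cofactor C_{32} = -1 * 10 = -10

-10


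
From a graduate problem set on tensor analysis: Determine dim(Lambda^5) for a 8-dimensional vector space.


The dimension of the space of p-forms on an n-dimensional space is C(n, p).
n = 8, p = 5
C(8, 5) = 8! / (5! * 3!) = 56

56


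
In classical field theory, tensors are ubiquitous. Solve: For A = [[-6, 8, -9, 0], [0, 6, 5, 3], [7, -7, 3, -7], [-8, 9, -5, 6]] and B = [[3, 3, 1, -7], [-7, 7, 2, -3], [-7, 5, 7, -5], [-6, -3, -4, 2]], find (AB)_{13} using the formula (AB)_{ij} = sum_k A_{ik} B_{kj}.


(AB)_{ij} = sum_k A_{ik} B_{kj}.
For i=1, j=3:
A_{11} * B_{13} = -6 * 1 = -6
A_{12} * B_{23} = 8 * 2 = 16
A_{13} * B_{33} = -9 * 7 = -63
A_{14} * B_{43} = 0 * -4 = 0
Sum = -6 + 16 + -63 + 0 = -53

-53


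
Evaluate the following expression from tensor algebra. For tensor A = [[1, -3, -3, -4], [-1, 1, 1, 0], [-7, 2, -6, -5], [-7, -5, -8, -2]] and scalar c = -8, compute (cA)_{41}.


Scalar multiplication: (cA)_{ij} = c * A_{ij}.
c = -8
A_{41} = -7
(cA)_{41} = -8 * -7 = 56

56


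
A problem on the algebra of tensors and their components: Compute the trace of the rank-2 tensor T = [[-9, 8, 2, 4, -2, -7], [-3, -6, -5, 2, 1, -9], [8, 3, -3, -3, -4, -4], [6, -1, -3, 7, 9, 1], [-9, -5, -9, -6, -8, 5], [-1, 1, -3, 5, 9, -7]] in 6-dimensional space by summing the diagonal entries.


The contraction (trace) of a rank-2 tensor is the sum of its diagonal elements.
Diagonal entries: A[1,1] = -9, A[2,2] = -6, A[3,3] = -3, A[4,4] = 7, A[5,5] = -8, A[6,6] = -7
Tr(A) = -9 + -6 + -3 + 7 + -8 + -7 = -26

-26


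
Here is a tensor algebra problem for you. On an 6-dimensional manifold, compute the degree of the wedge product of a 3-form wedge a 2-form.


The degree of a wedge product is the sum of the degrees of the individual forms.
Degrees: 3, 2
Total degree = 3 + 2 = 5

5


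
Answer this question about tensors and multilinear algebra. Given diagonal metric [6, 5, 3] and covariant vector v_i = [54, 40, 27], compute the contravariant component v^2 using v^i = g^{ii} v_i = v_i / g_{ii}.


To raise an index with a diagonal metric: v^i = v_i / g_{ii}.
For index 2: v_2 = 40, g_{22} = 5
v^2 = 40 / 5 = 8

8


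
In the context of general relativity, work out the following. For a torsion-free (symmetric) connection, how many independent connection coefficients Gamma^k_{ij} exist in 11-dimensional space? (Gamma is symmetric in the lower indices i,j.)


Christoffel symbols Gamma^k_{ij} are symmetric in i,j, so there are d * d(d+1)/2 independent symbols.
d = 11
d(d+1)/2 = 11 * 12 / 2 = 66
Total = 11 * 66 = 726

726


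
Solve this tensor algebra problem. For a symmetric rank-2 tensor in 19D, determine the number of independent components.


A symmetric rank-2 tensor in d dimensions has d(d+1)/2 independent components.
d = 19
d(d+1)/2 = 19 * 20 / 2 = 380 / 2 = 190

190


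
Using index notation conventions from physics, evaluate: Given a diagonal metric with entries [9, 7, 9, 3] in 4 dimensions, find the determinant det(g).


For a diagonal metric, the determinant is the product of diagonal entries.
Diagonal entries: 9, 7, 9, 3
det(g) = 9 * 7 * 9 * 3 = 1701

1701


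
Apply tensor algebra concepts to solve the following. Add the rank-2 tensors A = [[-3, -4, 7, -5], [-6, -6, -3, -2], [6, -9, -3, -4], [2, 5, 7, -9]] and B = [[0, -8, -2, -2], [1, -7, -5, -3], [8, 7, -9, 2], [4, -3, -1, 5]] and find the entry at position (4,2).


Tensor addition is component-wise: (A + B)_{ij} = A_{ij} + B_{ij}.
A_{42} = 5
B_{42} = -3
(A + B)_{42} = 5 + -3 = 2

2


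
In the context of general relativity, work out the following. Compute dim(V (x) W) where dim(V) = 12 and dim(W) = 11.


The dimension of a tensor product is the product of dimensions.
dim(V) = 12, dim(W) = 11
dim(V (x) W) = 12 * 11 = 132

132


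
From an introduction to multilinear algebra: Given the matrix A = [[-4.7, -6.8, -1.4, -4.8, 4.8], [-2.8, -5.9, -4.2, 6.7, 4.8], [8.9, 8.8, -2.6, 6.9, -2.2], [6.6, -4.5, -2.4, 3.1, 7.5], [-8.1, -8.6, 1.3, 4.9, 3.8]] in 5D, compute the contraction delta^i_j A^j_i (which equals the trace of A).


The contraction (trace) of a rank-2 tensor is the sum of its diagonal elements.
Diagonal entries: A[1,1] = -4.7, A[2,2] = -5.9, A[3,3] = -2.6, A[4,4] = 3.1, A[5,5] = 3.8
Tr(A) = -4.7 + -5.9 + -2.6 + 3.1 + 3.8 = -6.3

-6.3


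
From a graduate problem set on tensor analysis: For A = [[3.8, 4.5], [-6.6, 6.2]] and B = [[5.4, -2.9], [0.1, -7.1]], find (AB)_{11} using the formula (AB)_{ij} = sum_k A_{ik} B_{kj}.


(AB)_{ij} = sum_k A_{ik} B_{kj}.
For i=1, j=1:
A_{11} * B_{11} = 3.8 * 5.4 = 20.52
A_{12} * B_{21} = 4.5 * 0.1 = 0.45
Sum = 20.52 + 0.45 = 20.97

20.97


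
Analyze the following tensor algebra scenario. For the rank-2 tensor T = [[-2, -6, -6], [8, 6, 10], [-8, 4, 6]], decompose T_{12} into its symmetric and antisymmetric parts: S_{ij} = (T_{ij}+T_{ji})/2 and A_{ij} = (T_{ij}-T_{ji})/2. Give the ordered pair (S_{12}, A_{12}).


T_{12} = -6
T_{21} = 8
S_{12} = (-6 + 8)/2 = 2/2 = 1
A_{12} = (-6 - 8)/2 = -14/2 = -7
Check: S + A = 1 + -7 = -6 = T_{12}.

(1, -7)


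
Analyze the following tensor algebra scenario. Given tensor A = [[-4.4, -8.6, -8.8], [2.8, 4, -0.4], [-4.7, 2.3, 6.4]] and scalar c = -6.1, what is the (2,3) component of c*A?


Scalar multiplication: (cA)_{ij} = c * A_{ij}.
c = -6.1
A_{23} = -0.4
(cA)_{23} = -6.1 * -0.4 = 2.44

2.44


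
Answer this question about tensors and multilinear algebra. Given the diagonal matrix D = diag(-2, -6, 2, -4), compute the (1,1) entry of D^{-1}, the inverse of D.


For a diagonal matrix, the inverse has entries (D^{-1})_{ii} = 1/d_{ii}.
The diagonal entries are: d_{11} = -2, d_{22} = -6, d_{33} = 2, d_{44} = -4
We need (D^{-1})_{11} = 1/d_{11} = 1/-2 = -1/2

-1/2


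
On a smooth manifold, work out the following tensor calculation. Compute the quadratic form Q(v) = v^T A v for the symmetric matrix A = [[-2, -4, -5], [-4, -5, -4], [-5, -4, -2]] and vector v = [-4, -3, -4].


First compute Av:
(Av)_1 = -2*-4 + -4*-3 + -5*-4 = 40
(Av)_2 = -4*-4 + -5*-3 + -4*-4 = 47
(Av)_3 = -5*-4 + -4*-3 + -2*-4 = 40
Av = [40, 47, 40]
Then v^T (Av) = -4*40 + -3*47 + -4*40
= -160 + -141 + -160 = -461

-461


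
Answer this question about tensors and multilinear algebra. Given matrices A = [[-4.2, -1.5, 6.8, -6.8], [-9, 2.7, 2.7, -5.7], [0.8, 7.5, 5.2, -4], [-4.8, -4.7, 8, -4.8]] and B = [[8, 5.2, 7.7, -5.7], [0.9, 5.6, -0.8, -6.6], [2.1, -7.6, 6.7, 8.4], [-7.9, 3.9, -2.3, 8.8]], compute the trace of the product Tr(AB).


Tr(AB) = sum_i (AB)_{ii} where (AB)_{ii} = sum_k A_{ik} B_{ki}.
(AB)_{11} = -4.2*8 + -1.5*0.9 + 6.8*2.1 + -6.8*-7.9 = 33.05
(AB)_{22} = -9*5.2 + 2.7*5.6 + 2.7*-7.6 + -5.7*3.9 = -74.43
(AB)_{33} = 0.8*7.7 + 7.5*-0.8 + 5.2*6.7 + -4*-2.3 = 44.2
(AB)_{44} = -4.8*-5.7 + -4.7*-6.6 + 8*8.4 + -4.8*8.8 = 83.34
Tr(AB) = 33.05 + -74.43 + 44.2 + 83.34 = 86.16

86.16


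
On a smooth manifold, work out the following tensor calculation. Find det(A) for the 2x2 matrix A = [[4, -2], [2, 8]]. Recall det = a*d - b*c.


For a 2x2 matrix [[a, b], [c, d]], det = a*d - b*c.
a = 4, b = -2, c = 2, d = 8
a*d = 4 * 8 = 32
b*c = -2 * 2 = -4
det = 32 - -4 = 36

36


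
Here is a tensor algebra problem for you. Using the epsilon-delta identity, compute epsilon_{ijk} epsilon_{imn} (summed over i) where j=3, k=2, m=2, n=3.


Using the identity: epsilon_{ijk} epsilon_{imn} = delta_{jm} delta_{kn} - delta_{jn} delta_{km}.
delta_{32} = 0
delta_{23} = 0
delta_{33} = 1
delta_{22} = 1
Result = 0 * 0 - 1 * 1 = 0 - 1 = -1

-1


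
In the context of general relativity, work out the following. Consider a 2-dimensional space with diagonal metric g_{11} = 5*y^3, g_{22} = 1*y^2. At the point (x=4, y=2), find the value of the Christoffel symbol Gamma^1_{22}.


For a diagonal metric, Gamma^k_{ij} = (1/2) g^{kk} (dg_{ik}/dx_j + dg_{jk}/dx_i - dg_{ij}/dx_k).
The metric is diagonal, so g_{ab} = 0 for a != b.
At the given point: g_{11} = 40, g_{22} = 4
g^{11} = 1/40
dg_{21}/dx_2 = 0 (off-diagonal)
dg_{21}/dx_2 = 0 (off-diagonal)
dg_{22}/dx_1 = dg_{22}/dx_1 = 0
Numerator = 0 + 0 - 0 = 0
Gamma^1_{22} = 0 / (2 * 40) = 0

0


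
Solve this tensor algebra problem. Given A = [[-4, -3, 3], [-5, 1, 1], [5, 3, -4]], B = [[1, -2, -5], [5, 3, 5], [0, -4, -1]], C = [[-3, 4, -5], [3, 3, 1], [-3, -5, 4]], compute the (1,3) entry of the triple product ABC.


(ABC)_{13} = sum_m (AB)_{1m} C_{m3}. First compute row 1 of AB.
(AB)_{11} = -4*1 + -3*5 + 3*0 = -19
(AB)_{12} = -4*-2 + -3*3 + 3*-4 = -13
(AB)_{13} = -4*-5 + -3*5 + 3*-1 = 2
Now contract with column 3 of C:
(AB)_{11} * C_{13} = -19 * -5 = 95
(AB)_{12} * C_{23} = -13 * 1 = -13
(AB)_{13} * C_{33} = 2 * 4 = 8
(ABC)_{13} = 95 + -13 + 8 = 90

90


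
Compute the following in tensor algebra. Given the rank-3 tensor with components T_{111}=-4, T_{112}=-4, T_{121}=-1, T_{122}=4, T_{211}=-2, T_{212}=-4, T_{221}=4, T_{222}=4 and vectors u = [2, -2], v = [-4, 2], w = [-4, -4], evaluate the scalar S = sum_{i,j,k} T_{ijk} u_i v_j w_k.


S = sum over i,j,k of T_{ijk} u_i v_j w_k. Expanding all 8 terms:
T_{111}*u_1*v_1*w_1 = -4*2*-4*-4 = -128  (running total: -128)
T_{112}*u_1*v_1*w_2 = -4*2*-4*-4 = -128  (running total: -256)
T_{121}*u_1*v_2*w_1 = -1*2*2*-4 = 16  (running total: -240)
T_{122}*u_1*v_2*w_2 = 4*2*2*-4 = -64  (running total: -304)
T_{211}*u_2*v_1*w_1 = -2*-2*-4*-4 = 64  (running total: -240)
T_{212}*u_2*v_1*w_2 = -4*-2*-4*-4 = 128  (running total: -112)
T_{221}*u_2*v_2*w_1 = 4*-2*2*-4 = 64  (running total: -48)
T_{222}*u_2*v_2*w_2 = 4*-2*2*-4 = 64  (running total: 16)
S = 16

16


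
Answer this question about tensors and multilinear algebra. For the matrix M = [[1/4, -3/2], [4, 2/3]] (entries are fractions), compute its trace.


The trace is the sum of diagonal entries.
Diagonal: M[1,1] = 1/4, M[2,2] = 2/3
Tr(M) = 1/4 + 2/3
Computing step by step:
After adding M[1,1]: 1/4
After adding M[2,2]: 11/12
Tr(M) = 11/12

11/12


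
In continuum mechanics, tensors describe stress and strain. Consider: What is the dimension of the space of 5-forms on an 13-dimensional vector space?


The dimension of the space of p-forms on an n-dimensional space is C(n, p).
n = 13, p = 5
C(13, 5) = 13! / (5! * 8!) = 1287

1287


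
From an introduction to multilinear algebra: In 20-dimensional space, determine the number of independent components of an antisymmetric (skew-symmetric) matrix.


An antisymmetric rank-2 tensor satisfies A_{ij} = -A_{ji}, so diagonal entries are zero.
The independent components are the upper-triangular entries: C(n, 2) = n(n-1)/2.
n = 20
C(20, 2) = 20 * 19 / 2 = 380 / 2 = 190

190


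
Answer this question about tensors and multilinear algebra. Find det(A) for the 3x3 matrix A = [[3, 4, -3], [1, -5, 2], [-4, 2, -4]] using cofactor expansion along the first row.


Expanding along the first row, det(A) = a11*M_11 - a12*M_12 + a13*M_13, where M_1j is the (1,j) minor.
Minor M_11 = -5*-4 - 2*2 = 16
Minor M_12 = 1*-4 - 2*-4 = 4
Minor M_13 = 1*2 - -5*-4 = -18
det = 3*(16) - 4*(4) + -3*(-18)
    = 48 - 16 + 54
    = 86

86


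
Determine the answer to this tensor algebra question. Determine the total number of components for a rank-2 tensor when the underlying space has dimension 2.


The number of components of a rank-r tensor in d dimensions is d^r.
Here d = 2 and r = 2.
2^2 = 4

4


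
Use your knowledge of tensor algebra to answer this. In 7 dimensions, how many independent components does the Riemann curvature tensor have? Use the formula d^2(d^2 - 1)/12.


The Riemann tensor in d dimensions has d^2(d^2 - 1)/12 independent components.
d = 7, so d^2 = 49
d^2 - 1 = 48
d^2(d^2 - 1) = 49 * 48 = 2352
Divide by 12: 2352 / 12 = 196

196


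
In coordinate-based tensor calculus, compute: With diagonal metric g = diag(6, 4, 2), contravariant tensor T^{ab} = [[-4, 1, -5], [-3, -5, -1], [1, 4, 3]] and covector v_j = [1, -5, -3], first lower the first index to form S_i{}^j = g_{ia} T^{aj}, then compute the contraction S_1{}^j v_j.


Step 1: lower the first index. For a diagonal metric, g_{ia} T^{aj} = g_{ii} T^{ij} (no sum on i).
g_{11} = 6
S_1{}^1 = 6 * T^{11} = 6 * -4 = -24
S_1{}^2 = 6 * T^{12} = 6 * 1 = 6
S_1{}^3 = 6 * T^{13} = 6 * -5 = -30
Step 2: contract S_1{}^j with v_j.
S_1{}^1 * v_1 = -24 * 1 = -24
S_1{}^2 * v_2 = 6 * -5 = -30
S_1{}^3 * v_3 = -30 * -3 = 90
Result = -24 + -30 + 90 = 36

36


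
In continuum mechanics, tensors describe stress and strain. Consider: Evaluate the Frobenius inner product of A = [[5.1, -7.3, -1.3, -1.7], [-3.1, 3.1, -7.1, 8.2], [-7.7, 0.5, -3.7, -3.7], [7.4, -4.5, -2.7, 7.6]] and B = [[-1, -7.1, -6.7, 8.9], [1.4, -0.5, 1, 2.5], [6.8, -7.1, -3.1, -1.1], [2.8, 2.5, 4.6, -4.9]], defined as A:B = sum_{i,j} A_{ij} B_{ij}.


A:B = sum over all i,j of A_{ij} * B_{ij}.
Row 1: 5.1*-1=-5.1, -7.3*-7.1=51.83, -1.3*-6.7=8.71, -1.7*8.9=-15.13 => row sum = 40.31
Row 2: -3.1*1.4=-4.34, 3.1*-0.5=-1.55, -7.1*1=-7.1, 8.2*2.5=20.5 => row sum = 7.51
Row 3: -7.7*6.8=-52.36, 0.5*-7.1=-3.55, -3.7*-3.1=11.47, -3.7*-1.1=4.07 => row sum = -40.37
Row 4: 7.4*2.8=20.72, -4.5*2.5=-11.25, -2.7*4.6=-12.42, 7.6*-4.9=-37.24 => row sum = -40.19
Total = 40.31 + 7.51 + -40.37 + -40.19 = -32.74

-32.74


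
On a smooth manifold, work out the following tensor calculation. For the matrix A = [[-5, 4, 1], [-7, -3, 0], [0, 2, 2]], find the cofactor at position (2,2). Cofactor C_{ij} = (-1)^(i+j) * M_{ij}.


To find cofactor C_{22}, delete row 2 and column 2.
The resulting 2x2 submatrix is: [[-5, 1], [0, 2]]
Minor M_{22} = -5*2 - 1*0
  = -10 - 0 = -10
Sign = (-1)^(2+2) = (-1)^4 = 1
Cofactor C_{22} = 1 * -10 = -10

-10


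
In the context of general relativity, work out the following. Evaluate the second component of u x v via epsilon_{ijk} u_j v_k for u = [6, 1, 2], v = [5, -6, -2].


(u x v)_2 = sum_{j,k} epsilon_{2jk} u_j v_k. Only permutations of (1,2,3) contribute; the two non-zero terms are:
eps_{213} u_1 v_3 = -1 * 6 * -2 = 12
eps_{231} u_3 v_1 = 1 * 2 * 5 = 10
(u x v)_2 = 22

22


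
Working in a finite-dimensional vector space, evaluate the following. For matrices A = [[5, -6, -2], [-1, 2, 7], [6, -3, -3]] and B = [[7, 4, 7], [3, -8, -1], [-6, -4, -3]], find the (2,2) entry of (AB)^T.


(AB)^T_{ij} = (AB)_{ji} = sum_k A_{jk} B_{ki}.
For i=2, j=2 we need (AB)_{22}:
A_{21} * B_{12} = -1 * 4 = -4
A_{22} * B_{22} = 2 * -8 = -16
A_{23} * B_{32} = 7 * -4 = -28
Sum = -4 + -16 + -28 = -48

-48


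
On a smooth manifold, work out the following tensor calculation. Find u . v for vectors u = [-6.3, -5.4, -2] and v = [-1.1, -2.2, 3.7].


The inner product u . v = sum of u_i * v_i.
Term-by-term: -6.3 * -1.1, -5.4 * -2.2, -2 * 3.7
Products: 6.93, 11.88, -7.4
Sum = 6.93 + 11.88 + -7.4 = 11.41

11.41


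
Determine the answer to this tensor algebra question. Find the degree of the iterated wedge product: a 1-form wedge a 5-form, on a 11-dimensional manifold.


The degree of a wedge product is the sum of the degrees of the individual forms.
Degrees: 1, 5
Total degree = 1 + 5 = 6

6
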